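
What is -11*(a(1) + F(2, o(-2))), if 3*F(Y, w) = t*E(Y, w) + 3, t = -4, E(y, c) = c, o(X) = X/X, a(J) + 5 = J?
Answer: 143/3 ≈ 47.667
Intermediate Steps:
a(J) = -5 + J
o(X) = 1
F(Y, w) = 1 - 4*w/3 (F(Y, w) = (-4*w + 3)/3 = (3 - 4*w)/3 = 1 - 4*w/3)
-11*(a(1) + F(2, o(-2))) = -11*((-5 + 1) + (1 - 4/3*1)) = -11*(-4 + (1 - 4/3)) = -11*(-4 - ⅓) = -11*(-13/3) = 143/3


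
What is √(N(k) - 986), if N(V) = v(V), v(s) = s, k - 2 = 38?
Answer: I*√946 ≈ 30.757*I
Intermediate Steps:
k = 40 (k = 2 + 38 = 40)
N(V) = V
√(N(k) - 986) = √(40 - 986) = √(-946) = I*√946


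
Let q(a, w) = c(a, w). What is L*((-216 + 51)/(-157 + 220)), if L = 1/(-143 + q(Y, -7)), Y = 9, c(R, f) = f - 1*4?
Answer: 5/294 ≈ 0.017007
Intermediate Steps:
c(R, f) = -4 + f (c(R, f) = f - 4 = -4 + f)
q(a, w) = -4 + w
L = -1/154 (L = 1/(-143 + (-4 - 7)) = 1/(-143 - 11) = 1/(-154) = -1/154 ≈ -0.0064935)
L*((-216 + 51)/(-157 + 220)) = -(-216 + 51)/(154*(-157 + 220)) = -(-15)/(14*63) = -1/154*(-55/21) = 5/294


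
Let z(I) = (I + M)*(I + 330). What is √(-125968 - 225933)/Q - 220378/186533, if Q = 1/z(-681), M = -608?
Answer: -220378/186533 + 452439*I*√351901 ≈ -1.1814 + 2.6839e+8*I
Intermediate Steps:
z(I) = (-608 + I)*(330 + I) (z(I) = (I - 608)*(I + 330) = (-608 + I)*(330 + I))
Q = 1/452439 (Q = 1/(-200640 + (-681)² - 278*(-681)) = 1/(-200640 + 463761 + 189318) = 1/452439 ≈ 2.2102e-6)
√(-125968 - 225933)/Q - 220378/186533 = √(-125968 - 225933)/(1/452439) - 220378/186533 = √(-351901)*452439 - 220378*1/186533 = (I*√351901)*452439 - 220378/186533 = 452439*I*√351901 - 220378/186533 = -220378/186533 + 452439*I*√351901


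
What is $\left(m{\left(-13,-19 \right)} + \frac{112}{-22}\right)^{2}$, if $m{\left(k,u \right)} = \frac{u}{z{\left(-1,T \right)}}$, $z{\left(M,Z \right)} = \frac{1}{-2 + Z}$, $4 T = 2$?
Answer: $\frac{265225}{484} \approx 547.99$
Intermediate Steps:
$T = \frac{1}{2}$ ($T = \frac{1}{4} \cdot 2 = \frac{1}{2} \approx 0.5$)
$m{\left(k,u \right)} = - \frac{3 u}{2}$ ($m{\left(k,u \right)} = \frac{u}{\frac{1}{-2 + \frac{1}{2}}} = \frac{u}{\frac{1}{- \frac{3}{2}}} = \frac{u}{- \frac{2}{3}} = u \left(- \frac{3}{2}\right) = - \frac{3 u}{2}$)
$\left(m{\left(-13,-19 \right)} + \frac{112}{-22}\right)^{2} = \left(\left(- \frac{3}{2}\right) \left(-19\right) + \frac{112}{-22}\right)^{2} = \left(\frac{57}{2} + 112 \left(- \frac{1}{22}\right)\right)^{2} = \left(\frac{57}{2} - \frac{56}{11}\right)^{2} = \left(\frac{515}{22}\right)^{2} = \frac{265225}{484}$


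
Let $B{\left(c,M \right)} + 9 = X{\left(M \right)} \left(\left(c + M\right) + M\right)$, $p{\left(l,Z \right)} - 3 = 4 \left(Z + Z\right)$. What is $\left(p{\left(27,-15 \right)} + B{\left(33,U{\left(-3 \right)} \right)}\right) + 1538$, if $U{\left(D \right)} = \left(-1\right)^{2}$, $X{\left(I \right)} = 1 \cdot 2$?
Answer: $1482$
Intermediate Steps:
$X{\left(I \right)} = 2$
$p{\left(l,Z \right)} = 3 + 8 Z$ ($p{\left(l,Z \right)} = 3 + 4 \left(Z + Z\right) = 3 + 4 \cdot 2 Z = 3 + 8 Z$)
$U{\left(D \right)} = 1$
$B{\left(c,M \right)} = -9 + 2 c + 4 M$ ($B{\left(c,M \right)} = -9 + 2 \left(\left(c + M\right) + M\right) = -9 + 2 \left(\left(M + c\right) + M\right) = -9 + 2 \left(c + 2 M\right) = -9 + \left(2 c + 4 M\right) = -9 + 2 c + 4 M$)
$\left(p{\left(27,-15 \right)} + B{\left(33,U{\left(-3 \right)} \right)}\right) + 1538 = \left(\left(3 + 8 \left(-15\right)\right) + \left(-9 + 2 \cdot 33 + 4 \cdot 1\right)\right) + 1538 = \left(\left(3 - 120\right) + \left(-9 + 66 + 4\right)\right) + 1538 = \left(-117 + 61\right) + 1538 = -56 + 1538 = 1482$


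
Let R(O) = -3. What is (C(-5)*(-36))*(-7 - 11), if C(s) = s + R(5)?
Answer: -5184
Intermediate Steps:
C(s) = -3 + s (C(s) = s - 3 = -3 + s)
(C(-5)*(-36))*(-7 - 11) = ((-3 - 5)*(-36))*(-7 - 11) = -8*(-36)*(-18) = 288*(-18) = -5184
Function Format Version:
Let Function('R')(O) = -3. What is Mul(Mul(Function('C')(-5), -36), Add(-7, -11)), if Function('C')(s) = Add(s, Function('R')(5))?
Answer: -5184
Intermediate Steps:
Function('C')(s) = Add(-3, s) (Function('C')(s) = Add(s, -3) = Add(-3, s))
Mul(Mul(Function('C')(-5), -36), Add(-7, -11)) = Mul(Mul(Add(-3, -5), -36), Add(-7, -11)) = Mul(Mul(-8, -36), -18) = Mul(288, -18) = -5184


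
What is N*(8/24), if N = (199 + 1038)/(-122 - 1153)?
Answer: -1237/3825 ≈ -0.32340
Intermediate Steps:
N = -1237/1275 (N = 1237/(-1275) = 1237*(-1/1275) = -1237/1275 ≈ -0.97020)
N*(8/24) = -9896/(1275*24) = -1237/1275*1/3 = -1237/3825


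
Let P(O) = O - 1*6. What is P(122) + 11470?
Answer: 11586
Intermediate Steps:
P(O) = -6 + O (P(O) = O - 6 = -6 + O)
P(122) + 11470 = (-6 + 122) + 11470 = 116 + 11470 = 11586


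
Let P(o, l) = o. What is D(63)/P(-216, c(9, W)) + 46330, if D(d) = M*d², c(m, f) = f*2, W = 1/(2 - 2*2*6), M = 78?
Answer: 179587/4 ≈ 44897.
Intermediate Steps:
W = -1/22 (W = 1/(2 - 4*6) = 1/(2 - 24) = 1/(-22) = -1/22 ≈ -0.045455)
c(m, f) = 2*f
D(d) = 78*d²
D(63)/P(-216, c(9, W)) + 46330 = (78*63²)/(-216) + 46330 = (78*3969)*(-1/216) + 46330 = 309582*(-1/216) + 46330 = -5733/4 + 46330 = 179587/4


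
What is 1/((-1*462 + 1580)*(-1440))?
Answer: -1/1609920 ≈ -6.2115e-7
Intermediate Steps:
1/((-1*462 + 1580)*(-1440)) = 1/((-462 + 1580)*(-1440)) = 1/(1118*(-1440)) = 1/(-1609920) = -1/1609920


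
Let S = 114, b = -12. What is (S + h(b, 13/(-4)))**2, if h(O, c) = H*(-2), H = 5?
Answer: 10816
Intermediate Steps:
h(O, c) = -10 (h(O, c) = 5*(-2) = -10)
(S + h(b, 13/(-4)))**2 = (114 - 10)**2 = 104**2 = 10816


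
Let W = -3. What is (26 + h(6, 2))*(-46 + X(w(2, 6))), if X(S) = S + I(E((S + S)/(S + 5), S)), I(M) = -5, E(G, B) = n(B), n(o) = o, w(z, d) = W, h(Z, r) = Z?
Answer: -1728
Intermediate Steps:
w(z, d) = -3
E(G, B) = B
X(S) = -5 + S (X(S) = S - 5 = -5 + S)
(26 + h(6, 2))*(-46 + X(w(2, 6))) = (26 + 6)*(-46 + (-5 - 3)) = 32*(-46 - 8) = 32*(-54) = -1728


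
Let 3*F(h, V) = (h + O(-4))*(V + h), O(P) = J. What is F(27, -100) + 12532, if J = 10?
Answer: 34895/3 ≈ 11632.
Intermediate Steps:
O(P) = 10
F(h, V) = (10 + h)*(V + h)/3 (F(h, V) = ((h + 10)*(V + h))/3 = ((10 + h)*(V + h))/3 = (10 + h)*(V + h)/3)
F(27, -100) + 12532 = ((⅓)*27² + (10/3)*(-100) + (10/3)*27 + (⅓)*(-100)*27) + 12532 = ((⅓)*729 - 1000/3 + 90 - 900) + 12532 = (243 - 1000/3 + 90 - 900) + 12532 = -2701/3 + 12532 = 34895/3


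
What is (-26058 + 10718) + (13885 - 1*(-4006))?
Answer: 2551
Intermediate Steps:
(-26058 + 10718) + (13885 - 1*(-4006)) = -15340 + (13885 + 4006) = -15340 + 17891 = 2551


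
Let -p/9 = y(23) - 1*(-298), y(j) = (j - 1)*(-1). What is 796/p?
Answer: -199/621 ≈ -0.32045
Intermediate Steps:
y(j) = 1 - j (y(j) = (-1 + j)*(-1) = 1 - j)
p = -2484 (p = -9*((1 - 1*23) - 1*(-298)) = -9*((1 - 23) + 298) = -9*(-22 + 298) = -9*276 = -2484)
796/p = 796/(-2484) = 796*(-1/2484) = -199/621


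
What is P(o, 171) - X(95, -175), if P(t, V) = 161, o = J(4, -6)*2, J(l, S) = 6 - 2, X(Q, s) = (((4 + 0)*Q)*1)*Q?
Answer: -35939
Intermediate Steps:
X(Q, s) = 4*Q**2 (X(Q, s) = ((4*Q)*1)*Q = (4*Q)*Q = 4*Q**2)
J(l, S) = 4
o = 8 (o = 4*2 = 8)
P(o, 171) - X(95, -175) = 161 - 4*95**2 = 161 - 4*9025 = 161 - 1*36100 = 161 - 36100 = -35939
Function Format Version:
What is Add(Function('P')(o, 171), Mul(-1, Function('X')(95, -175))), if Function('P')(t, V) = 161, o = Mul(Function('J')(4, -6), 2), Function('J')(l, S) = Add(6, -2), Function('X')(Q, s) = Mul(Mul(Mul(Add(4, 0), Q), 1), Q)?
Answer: -35939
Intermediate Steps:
Function('X')(Q, s) = Mul(4, Pow(Q, 2)) (Function('X')(Q, s) = Mul(Mul(Mul(4, Q), 1), Q) = Mul(Mul(4, Q), Q) = Mul(4, Pow(Q, 2)))
Function('J')(l, S) = 4
o = 8 (o = Mul(4, 2) = 8)
Add(Function('P')(o, 171), Mul(-1, Function('X')(95, -175))) = Add(161, Mul(-1, Mul(4, Pow(95, 2)))) = Add(161, Mul(-1, Mul(4, 9025))) = Add(161, Mul(-1, 36100)) = Add(161, -36100) = -35939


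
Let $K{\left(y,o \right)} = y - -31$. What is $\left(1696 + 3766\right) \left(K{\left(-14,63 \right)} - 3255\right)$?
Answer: $-17685956$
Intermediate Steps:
$K{\left(y,o \right)} = 31 + y$ ($K{\left(y,o \right)} = y + 31 = 31 + y$)
$\left(1696 + 3766\right) \left(K{\left(-14,63 \right)} - 3255\right) = \left(1696 + 3766\right) \left(\left(31 - 14\right) - 3255\right) = 5462 \left(17 - 3255\right) = 5462 \left(-3238\right) = -17685956$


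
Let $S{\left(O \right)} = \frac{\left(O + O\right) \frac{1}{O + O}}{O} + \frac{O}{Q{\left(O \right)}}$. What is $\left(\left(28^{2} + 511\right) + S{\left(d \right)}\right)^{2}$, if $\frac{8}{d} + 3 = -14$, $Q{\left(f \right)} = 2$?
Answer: $\frac{30905288401}{18496} \approx 1.6709 \cdot 10^{6}$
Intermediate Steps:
$d = - \frac{8}{17}$ ($d = \frac{8}{-3 - 14} = \frac{8}{-17} = 8 \left(- \frac{1}{17}\right) = - \frac{8}{17} \approx -0.47059$)
$S{\left(O \right)} = \frac{1}{O} + \frac{O}{2}$ ($S{\left(O \right)} = \frac{\left(O + O\right) \frac{1}{O + O}}{O} + \frac{O}{2} = \frac{2 O \frac{1}{2 O}}{O} + O \frac{1}{2} = \frac{2 O \frac{1}{2 O}}{O} + \frac{O}{2} = 1 \frac{1}{O} + \frac{O}{2} = \frac{1}{O} + \frac{O}{2}$)
$\left(\left(28^{2} + 511\right) + S{\left(d \right)}\right)^{2} = \left(\left(28^{2} + 511\right) + \left(\frac{1}{- \frac{8}{17}} + \frac{1}{2} \left(- \frac{8}{17}\right)\right)\right)^{2} = \left(\left(784 + 511\right) - \frac{321}{136}\right)^{2} = \left(1295 - \frac{321}{136}\right)^{2} = \left(\frac{175799}{136}\right)^{2} = \frac{30905288401}{18496}$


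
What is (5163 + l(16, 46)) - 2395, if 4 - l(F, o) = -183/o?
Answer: 127695/46 ≈ 2776.0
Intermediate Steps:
l(F, o) = 4 + 183/o (l(F, o) = 4 - (-183)/o = 4 + 183/o)
(5163 + l(16, 46)) - 2395 = (5163 + (4 + 183/46)) - 2395 = (5163 + 367/46) - 2395 = 237865/46 - 2395 = 127695/46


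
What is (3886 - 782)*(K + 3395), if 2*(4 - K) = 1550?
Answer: 8144896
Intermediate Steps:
K = -771 (K = 4 - ½*1550 = 4 - 775 = -771)
(3886 - 782)*(K + 3395) = (3886 - 782)*(-771 + 3395) = 3104*2624 = 8144896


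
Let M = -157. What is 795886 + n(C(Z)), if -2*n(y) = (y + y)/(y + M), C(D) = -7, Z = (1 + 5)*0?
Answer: 130525297/164 ≈ 7.9589e+5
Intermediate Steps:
Z = 0 (Z = 6*0 = 0)
n(y) = -y/(-157 + y) (n(y) = -(y + y)/(2*(y - 157)) = -2*y/(2*(-157 + y)) = -y/(-157 + y))
795886 + n(C(Z)) = 795886 - 1*(-7)/(-157 - 7) = 795886 - 1*(-7)/(-164) = 795886 - 1*(-7)*(-1/164) = 795886 - 7/164 = 130525297/164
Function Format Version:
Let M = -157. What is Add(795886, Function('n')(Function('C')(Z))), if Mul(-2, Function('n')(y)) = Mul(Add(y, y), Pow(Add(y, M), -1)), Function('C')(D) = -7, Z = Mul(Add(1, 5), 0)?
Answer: Rational(130525297, 164) ≈ 7.9589e+5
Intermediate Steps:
Z = 0 (Z = Mul(6, 0) = 0)
Function('n')(y) = Mul(-1, y, Pow(Add(-157, y), -1)) (Function('n')(y) = Mul(Rational(-1, 2), Mul(Add(y, y), Pow(Add(y, -157), -1))) = Mul(Rational(-1, 2), Mul(Mul(2, y), Pow(Add(-157, y), -1))) = Mul(Rational(-1, 2), Mul(2, y, Pow(Add(-157, y), -1))) = Mul(-1, y, Pow(Add(-157, y), -1)))
Add(795886, Function('n')(Function('C')(Z))) = Add(795886, Mul(-1, -7, Pow(Add(-157, -7), -1))) = Add(795886, Mul(-1, -7, Pow(-164, -1))) = Add(795886, Mul(-1, -7, Rational(-1, 164))) = Add(795886, Rational(-7, 164)) = Rational(130525297, 164)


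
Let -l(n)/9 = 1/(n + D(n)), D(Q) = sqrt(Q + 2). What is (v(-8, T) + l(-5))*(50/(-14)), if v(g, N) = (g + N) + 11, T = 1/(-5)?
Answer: -3085/196 - 225*I*sqrt(3)/196 ≈ -15.74 - 1.9883*I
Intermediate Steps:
T = -1/5 ≈ -0.20000
v(g, N) = 11 + N + g (v(g, N) = (N + g) + 11 = 11 + N + g)
D(Q) = sqrt(2 + Q)
l(n) = -9/(n + sqrt(2 + n))
(v(-8, T) + l(-5))*(50/(-14)) = ((11 - 1/5 - 8) - 9/(-5 + sqrt(2 - 5)))*(50/(-14)) = (14/5 - 9/(-5 + sqrt(-3)))*(50*(-1/14)) = (14/5 - 9/(-5 + I*sqrt(3)))*(-25/7) = -10 + 225/(7*(-5 + I*sqrt(3)))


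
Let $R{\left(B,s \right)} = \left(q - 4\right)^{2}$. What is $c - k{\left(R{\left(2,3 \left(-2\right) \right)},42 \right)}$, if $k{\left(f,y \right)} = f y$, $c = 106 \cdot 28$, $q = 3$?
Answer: $2926$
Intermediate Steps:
$R{\left(B,s \right)} = 1$ ($R{\left(B,s \right)} = \left(3 - 4\right)^{2} = \left(-1\right)^{2} = 1$)
$c = 2968$
$c - k{\left(R{\left(2,3 \left(-2\right) \right)},42 \right)} = 2968 - 1 \cdot 42 = 2968 - 42 = 2926$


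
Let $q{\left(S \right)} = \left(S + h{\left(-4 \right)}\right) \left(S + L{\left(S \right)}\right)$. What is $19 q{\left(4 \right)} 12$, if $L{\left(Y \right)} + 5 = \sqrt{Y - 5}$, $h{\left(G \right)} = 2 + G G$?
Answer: $-5016 + 5016 i \approx -5016.0 + 5016.0 i$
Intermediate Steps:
$h{\left(G \right)} = 2 + G^{2}$
$L{\left(Y \right)} = -5 + \sqrt{-5 + Y}$ ($L{\left(Y \right)} = -5 + \sqrt{Y - 5} = -5 + \sqrt{-5 + Y}$)
$q{\left(S \right)} = \left(18 + S\right) \left(-5 + S + \sqrt{-5 + S}\right)$ ($q{\left(S \right)} = \left(S + \left(2 + \left(-4\right)^{2}\right)\right) \left(S + \left(-5 + \sqrt{-5 + S}\right)\right) = \left(S + \left(2 + 16\right)\right) \left(-5 + S + \sqrt{-5 + S}\right) = \left(S + 18\right) \left(-5 + S + \sqrt{-5 + S}\right) = \left(18 + S\right) \left(-5 + S + \sqrt{-5 + S}\right)$)
$19 q{\left(4 \right)} 12 = 19 \left(-90 + 4^{2} + 13 \cdot 4 + 18 \sqrt{-5 + 4} + 4 \sqrt{-5 + 4}\right) 12 = 19 \left(-90 + 16 + 52 + 18 \sqrt{-1} + 4 \sqrt{-1}\right) 12 = 19 \left(-90 + 16 + 52 + 18 i + 4 i\right) 12 = 19 \left(-22 + 22 i\right) 12 = \left(-418 + 418 i\right) 12 = -5016 + 5016 i$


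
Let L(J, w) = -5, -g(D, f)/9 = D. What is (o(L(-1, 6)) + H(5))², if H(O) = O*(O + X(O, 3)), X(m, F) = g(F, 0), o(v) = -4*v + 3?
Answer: 7569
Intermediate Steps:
g(D, f) = -9*D
o(v) = 3 - 4*v
X(m, F) = -9*F
H(O) = O*(-27 + O) (H(O) = O*(O - 9*3) = O*(O - 27) = O*(-27 + O))
(o(L(-1, 6)) + H(5))² = ((3 - 4*(-5)) + 5*(-27 + 5))² = ((3 + 20) + 5*(-22))² = (23 - 110)² = (-87)² = 7569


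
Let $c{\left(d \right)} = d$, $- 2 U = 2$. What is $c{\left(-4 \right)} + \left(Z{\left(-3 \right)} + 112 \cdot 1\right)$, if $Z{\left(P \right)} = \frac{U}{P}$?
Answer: $\frac{325}{3} \approx 108.33$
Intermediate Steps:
$U = -1$ ($U = \left(- \frac{1}{2}\right) 2 = -1$)
$Z{\left(P \right)} = - \frac{1}{P}$
$c{\left(-4 \right)} + \left(Z{\left(-3 \right)} + 112 \cdot 1\right) = -4 + \left(- \frac{1}{-3} + 112 \cdot 1\right) = -4 + \left(\left(-1\right) \left(- \frac{1}{3}\right) + 112\right) = -4 + \left(\frac{1}{3} + 112\right) = -4 + \frac{337}{3} = \frac{325}{3}$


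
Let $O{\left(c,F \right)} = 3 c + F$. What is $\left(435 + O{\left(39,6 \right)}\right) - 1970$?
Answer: $-1412$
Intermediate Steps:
$O{\left(c,F \right)} = F + 3 c$
$\left(435 + O{\left(39,6 \right)}\right) - 1970 = \left(435 + \left(6 + 3 \cdot 39\right)\right) - 1970 = \left(435 + \left(6 + 117\right)\right) - 1970 = \left(435 + 123\right) - 1970 = 558 - 1970 = -1412$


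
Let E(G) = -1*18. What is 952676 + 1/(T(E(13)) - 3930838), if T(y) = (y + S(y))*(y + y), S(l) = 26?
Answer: 3745089393175/3931126 ≈ 9.5268e+5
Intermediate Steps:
E(G) = -18
T(y) = 2*y*(26 + y) (T(y) = (y + 26)*(y + y) = (26 + y)*(2*y) = 2*y*(26 + y))
952676 + 1/(T(E(13)) - 3930838) = 952676 + 1/(2*(-18)*(26 - 18) - 3930838) = 952676 + 1/(2*(-18)*8 - 3930838) = 952676 + 1/(-288 - 3930838) = 952676 + 1/(-3931126) = 952676 - 1/3931126 = 3745089393175/3931126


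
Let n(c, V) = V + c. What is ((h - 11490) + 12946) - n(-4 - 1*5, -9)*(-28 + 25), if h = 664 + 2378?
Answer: 4444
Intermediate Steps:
h = 3042
((h - 11490) + 12946) - n(-4 - 1*5, -9)*(-28 + 25) = ((3042 - 11490) + 12946) - (-9 + (-4 - 1*5))*(-28 + 25) = (-8448 + 12946) - (-9 + (-4 - 5))*(-3) = 4498 - (-9 - 9)*(-3) = 4498 - (-18)*(-3) = 4498 - 1*54 = 4498 - 54 = 4444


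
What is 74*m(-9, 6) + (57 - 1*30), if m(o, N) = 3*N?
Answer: 1359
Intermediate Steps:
74*m(-9, 6) + (57 - 1*30) = 74*(3*6) + (57 - 1*30) = 74*18 + (57 - 30) = 1332 + 27 = 1359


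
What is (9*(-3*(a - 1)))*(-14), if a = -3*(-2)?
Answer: 1890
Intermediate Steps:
a = 6
(9*(-3*(a - 1)))*(-14) = (9*(-3*(6 - 1)))*(-14) = (9*(-3*5))*(-14) = (9*(-15))*(-14) = -135*(-14) = 1890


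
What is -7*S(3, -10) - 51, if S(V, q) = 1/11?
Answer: -568/11 ≈ -51.636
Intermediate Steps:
S(V, q) = 1/11
-7*S(3, -10) - 51 = -7*1/11 - 51 = -7/11 - 51 = -568/11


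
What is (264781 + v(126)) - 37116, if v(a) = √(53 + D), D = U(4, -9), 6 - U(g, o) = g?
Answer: 227665 + √55 ≈ 2.2767e+5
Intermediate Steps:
U(g, o) = 6 - g
D = 2 (D = 6 - 1*4 = 6 - 4 = 2)
v(a) = √55 (v(a) = √(53 + 2) = √55)
(264781 + v(126)) - 37116 = (264781 + √55) - 37116 = 227665 + √55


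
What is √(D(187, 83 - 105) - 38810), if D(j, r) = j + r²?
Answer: I*√38139 ≈ 195.29*I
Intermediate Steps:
√(D(187, 83 - 105) - 38810) = √((187 + (83 - 105)²) - 38810) = √((187 + (-22)²) - 38810) = √((187 + 484) - 38810) = √(671 - 38810) = √(-38139) = I*√38139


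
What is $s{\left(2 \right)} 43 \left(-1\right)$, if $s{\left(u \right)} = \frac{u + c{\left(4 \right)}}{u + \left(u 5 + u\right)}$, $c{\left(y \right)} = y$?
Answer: $- \frac{129}{7} \approx -18.429$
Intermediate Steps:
$s{\left(u \right)} = \frac{4 + u}{7 u}$ ($s{\left(u \right)} = \frac{u + 4}{u + \left(u 5 + u\right)} = \frac{4 + u}{u + \left(5 u + u\right)} = \frac{4 + u}{u + 6 u} = \frac{4 + u}{7 u}$)
$s{\left(2 \right)} 43 \left(-1\right) = \frac{4 + 2}{7 \cdot 2} \cdot 43 \left(-1\right) = \frac{1}{7} \cdot \frac{1}{2} \cdot 6 \cdot 43 \left(-1\right) = \frac{3}{7} \cdot 43 \left(-1\right) = \frac{129}{7} \left(-1\right) = - \frac{129}{7}$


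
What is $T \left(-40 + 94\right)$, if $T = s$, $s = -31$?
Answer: $-1674$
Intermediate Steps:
$T = -31$
$T \left(-40 + 94\right) = - 31 \left(-40 + 94\right) = \left(-31\right) 54 = -1674$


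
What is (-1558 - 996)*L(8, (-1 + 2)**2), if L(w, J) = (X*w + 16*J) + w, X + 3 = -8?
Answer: 163456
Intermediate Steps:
X = -11 (X = -3 - 8 = -11)
L(w, J) = -10*w + 16*J (L(w, J) = (-11*w + 16*J) + w = -10*w + 16*J)
(-1558 - 996)*L(8, (-1 + 2)**2) = (-1558 - 996)*(-10*8 + 16*(-1 + 2)**2) = -2554*(-80 + 16*1**2) = -2554*(-80 + 16*1) = -2554*(-80 + 16) = -2554*(-64) = 163456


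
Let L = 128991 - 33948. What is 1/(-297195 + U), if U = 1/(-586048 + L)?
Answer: -491005/145924230976 ≈ -3.3648e-6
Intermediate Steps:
L = 95043
U = -1/491005 (U = 1/(-586048 + 95043) = 1/(-491005) = -1/491005 ≈ -2.0366e-6)
1/(-297195 + U) = 1/(-297195 - 1/491005) = 1/(-145924230976/491005) = -491005/145924230976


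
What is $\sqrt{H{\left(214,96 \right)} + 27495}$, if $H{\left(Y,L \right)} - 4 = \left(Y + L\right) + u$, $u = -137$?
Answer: $2 \sqrt{6918} \approx 166.35$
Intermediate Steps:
$H{\left(Y,L \right)} = -133 + L + Y$ ($H{\left(Y,L \right)} = 4 - \left(137 - L - Y\right) = 4 + \left(-137 + L + Y\right) = -133 + L + Y$)
$\sqrt{H{\left(214,96 \right)} + 27495} = \sqrt{\left(-133 + 96 + 214\right) + 27495} = \sqrt{177 + 27495} = \sqrt{27672} = 2 \sqrt{6918}$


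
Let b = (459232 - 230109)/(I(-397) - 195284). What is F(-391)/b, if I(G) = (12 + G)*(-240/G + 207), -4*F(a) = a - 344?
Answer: -80305411305/363847324 ≈ -220.71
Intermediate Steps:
F(a) = 86 - a/4 (F(a) = -(a - 344)/4 = -(-344 + a)/4 = 86 - a/4)
I(G) = (12 + G)*(207 - 240/G)
b = -90961831/109259063 (b = (459232 - 230109)/((2244 - 2880/(-397) + 207*(-397)) - 195284) = 229123/((2244 - 2880*(-1/397) - 82179) - 195284) = 229123/((2244 + 2880/397 - 82179) - 195284) = 229123/(-31731315/397 - 195284) = 229123/(-109259063/397) = 229123*(-397/109259063) = -90961831/109259063 ≈ -0.83253)
F(-391)/b = (86 - 1/4*(-391))/(-90961831/109259063) = (86 + 391/4)*(-109259063/90961831) = (735/4)*(-109259063/90961831) = -80305411305/363847324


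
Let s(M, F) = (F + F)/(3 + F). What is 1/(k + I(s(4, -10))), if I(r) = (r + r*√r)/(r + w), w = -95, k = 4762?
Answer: 277353741/1320749914366 + 258*√35/660374957183 ≈ 0.00021000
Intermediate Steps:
s(M, F) = 2*F/(3 + F) (s(M, F) = (2*F)/(3 + F) = 2*F/(3 + F))
I(r) = (r + r^(3/2))/(-95 + r) (I(r) = (r + r*√r)/(r - 95) = (r + r^(3/2))/(-95 + r))
1/(k + I(s(4, -10))) = 1/(4762 + (2*(-10)/(3 - 10) + (2*(-10)/(3 - 10))^(3/2))/(-95 + 2*(-10)/(3 - 10))) = 1/(4762 + (2*(-10)/(-7) + (2*(-10)/(-7))^(3/2))/(-95 + 2*(-10)/(-7))) = 1/(4762 + (2*(-10)*(-⅐) + (2*(-10)*(-⅐))^(3/2))/(-95 + 2*(-10)*(-⅐))) = 1/(4762 + (20/7 + (20/7)^(3/2))/(-95 + 20/7)) = 1/(4762 + (20/7 + 40*√35/49)/(-645/7)) = 1/(4762 - 7*(20/7 + 40*√35/49)/645) = 1/(4762 + (-4/129 - 8*√35/903)) = 1/(614294/129 - 8*√35/903)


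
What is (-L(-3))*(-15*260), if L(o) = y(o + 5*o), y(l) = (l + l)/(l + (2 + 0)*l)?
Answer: 2600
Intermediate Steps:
y(l) = ⅔ (y(l) = (2*l)/(l + 2*l) = (2*l)/((3*l)) = (2*l)*(1/(3*l)) = ⅔)
L(o) = ⅔
(-L(-3))*(-15*260) = (-1*⅔)*(-15*260) = -⅔*(-3900) = 2600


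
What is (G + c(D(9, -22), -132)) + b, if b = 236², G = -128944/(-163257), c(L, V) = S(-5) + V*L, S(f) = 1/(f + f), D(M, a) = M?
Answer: 88989251743/1632570 ≈ 54509.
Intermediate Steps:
S(f) = 1/(2*f)
c(L, V) = -⅒ + L*V (c(L, V) = (½)/(-5) + V*L = (½)*(-⅕) + L*V = -⅒ + L*V)
G = 128944/163257 (G = -128944*(-1/163257) = 128944/163257 ≈ 0.78982)
b = 55696
(G + c(D(9, -22), -132)) + b = (128944/163257 + (-⅒ + 9*(-132))) + 55696 = (128944/163257 + (-⅒ - 1188)) + 55696 = (128944/163257 - 11881/10) + 55696 = -1938366977/1632570 + 55696 = 88989251743/1632570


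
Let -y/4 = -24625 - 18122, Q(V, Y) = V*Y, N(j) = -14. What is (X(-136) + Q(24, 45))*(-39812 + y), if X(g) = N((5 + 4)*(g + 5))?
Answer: 139833616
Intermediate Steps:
y = 170988 (y = -4*(-24625 - 18122) = -4*(-42747) = 170988)
X(g) = -14
(X(-136) + Q(24, 45))*(-39812 + y) = (-14 + 24*45)*(-39812 + 170988) = (-14 + 1080)*131176 = 1066*131176 = 139833616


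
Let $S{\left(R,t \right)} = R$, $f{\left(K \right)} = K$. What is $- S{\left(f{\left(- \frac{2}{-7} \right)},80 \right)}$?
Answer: $- \frac{2}{7} \approx -0.28571$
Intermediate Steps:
$- S{\left(f{\left(- \frac{2}{-7} \right)},80 \right)} = - \frac{-2}{-7} = - \frac{\left(-2\right) \left(-1\right)}{7} = \left(-1\right) \frac{2}{7} = - \frac{2}{7}$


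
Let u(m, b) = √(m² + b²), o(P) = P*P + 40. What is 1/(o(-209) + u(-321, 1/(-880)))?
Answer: 33857542400/1480205816319999 - 880*√79794950401/1480205816319999 ≈ 2.2706e-5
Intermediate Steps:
o(P) = 40 + P² (o(P) = P² + 40 = 40 + P²)
u(m, b) = √(b² + m²)
1/(o(-209) + u(-321, 1/(-880))) = 1/((40 + (-209)²) + √((1/(-880))² + (-321)²)) = 1/((40 + 43681) + √((-1/880)² + 103041)) = 1/(43721 + √(1/774400 + 103041)) = 1/(43721 + √(79794950401/774400)) = 1/(43721 + √79794950401/880)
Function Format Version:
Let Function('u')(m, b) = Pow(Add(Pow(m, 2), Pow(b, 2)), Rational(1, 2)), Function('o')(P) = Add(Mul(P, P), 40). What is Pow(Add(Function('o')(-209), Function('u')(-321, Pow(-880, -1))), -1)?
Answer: Add(Rational(33857542400, 1480205816319999), Mul(Rational(-880, 1480205816319999), Pow(79794950401, Rational(1, 2)))) ≈ 2.2706e-5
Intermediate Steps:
Function('o')(P) = Add(40, Pow(P, 2)) (Function('o')(P) = Add(Pow(P, 2), 40) = Add(40, Pow(P, 2)))
Function('u')(m, b) = Pow(Add(Pow(b, 2), Pow(m, 2)), Rational(1, 2))
Pow(Add(Function('o')(-209), Function('u')(-321, Pow(-880, -1))), -1) = Pow(Add(Add(40, Pow(-209, 2)), Pow(Add(Pow(Pow(-880, -1), 2), Pow(-321, 2)), Rational(1, 2))), -1) = Pow(Add(Add(40, 43681), Pow(Add(Pow(Rational(-1, 880), 2), 103041), Rational(1, 2))), -1) = Pow(Add(43721, Pow(Add(Rational(1, 774400), 103041), Rational(1, 2))), -1) = Pow(Add(43721, Pow(Rational(79794950401, 774400), Rational(1, 2))), -1) = Pow(Add(43721, Mul(Rational(1, 880), Pow(79794950401, Rational(1, 2)))), -1)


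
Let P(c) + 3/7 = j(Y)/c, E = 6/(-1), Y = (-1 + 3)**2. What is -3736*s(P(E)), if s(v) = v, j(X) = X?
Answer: 85928/21 ≈ 4091.8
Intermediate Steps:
Y = 4 (Y = 2**2 = 4)
E = -6 (E = 6*(-1) = -6)
P(c) = -3/7 + 4/c
-3736*s(P(E)) = -3736*(-3/7 + 4/(-6)) = -3736*(-3/7 + 4*(-1/6)) = -3736*(-3/7 - 2/3) = -3736*(-23/21) = 85928/21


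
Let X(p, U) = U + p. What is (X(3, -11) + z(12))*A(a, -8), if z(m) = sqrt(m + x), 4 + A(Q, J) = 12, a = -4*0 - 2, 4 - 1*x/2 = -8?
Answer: -16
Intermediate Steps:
x = 24 (x = 8 - 2*(-8) = 8 + 16 = 24)
a = -2 (a = 0 - 2 = -2)
A(Q, J) = 8 (A(Q, J) = -4 + 12 = 8)
z(m) = sqrt(24 + m) (z(m) = sqrt(m + 24) = sqrt(24 + m))
(X(3, -11) + z(12))*A(a, -8) = ((-11 + 3) + sqrt(24 + 12))*8 = (-8 + sqrt(36))*8 = (-8 + 6)*8 = -2*8 = -16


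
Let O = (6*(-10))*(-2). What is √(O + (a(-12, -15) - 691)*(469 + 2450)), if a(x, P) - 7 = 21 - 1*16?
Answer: 3*I*√220209 ≈ 1407.8*I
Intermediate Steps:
a(x, P) = 12 (a(x, P) = 7 + (21 - 1*16) = 7 + (21 - 16) = 7 + 5 = 12)
O = 120 (O = -60*(-2) = 120)
√(O + (a(-12, -15) - 691)*(469 + 2450)) = √(120 + (12 - 691)*(469 + 2450)) = √(120 - 679*2919) = √(120 - 1982001) = √(-1981881) = 3*I*√220209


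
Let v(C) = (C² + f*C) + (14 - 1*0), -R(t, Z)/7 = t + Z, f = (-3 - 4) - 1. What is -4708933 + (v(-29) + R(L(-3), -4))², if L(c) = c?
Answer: -3418437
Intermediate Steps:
f = -8 (f = -7 - 1 = -8)
R(t, Z) = -7*Z - 7*t (R(t, Z) = -7*(t + Z) = -7*(Z + t) = -7*Z - 7*t)
v(C) = 14 + C² - 8*C (v(C) = (C² - 8*C) + (14 - 1*0) = (C² - 8*C) + (14 + 0) = (C² - 8*C) + 14 = 14 + C² - 8*C)
-4708933 + (v(-29) + R(L(-3), -4))² = -4708933 + ((14 + (-29)² - 8*(-29)) + (-7*(-4) - 7*(-3)))² = -4708933 + ((14 + 841 + 232) + (28 + 21))² = -4708933 + (1087 + 49)² = -4708933 + 1136² = -4708933 + 1290496 = -3418437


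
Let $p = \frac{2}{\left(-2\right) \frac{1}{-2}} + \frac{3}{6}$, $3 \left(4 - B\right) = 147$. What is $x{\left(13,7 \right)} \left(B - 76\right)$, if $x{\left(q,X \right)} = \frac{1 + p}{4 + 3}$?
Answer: $- \frac{121}{2} \approx -60.5$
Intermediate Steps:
$B = -45$ ($B = 4 - 49 = -45$)
$p = \frac{5}{2}$ ($p = \frac{2}{\left(-2\right) \left(- \frac{1}{2}\right)} + 3 \cdot \frac{1}{6} = \frac{2}{1} + \frac{1}{2} = 2 \cdot 1 + \frac{1}{2} = 2 + \frac{1}{2} = \frac{5}{2} \approx 2.5$)
$x{\left(q,X \right)} = \frac{1}{2}$ ($x{\left(q,X \right)} = \frac{1 + \frac{5}{2}}{4 + 3} = \frac{7}{2 \cdot 7} = \frac{7}{2} \cdot \frac{1}{7} = \frac{1}{2}$)
$x{\left(13,7 \right)} \left(B - 76\right) = \frac{-45 - 76}{2} = \frac{1}{2} \left(-121\right) = - \frac{121}{2}$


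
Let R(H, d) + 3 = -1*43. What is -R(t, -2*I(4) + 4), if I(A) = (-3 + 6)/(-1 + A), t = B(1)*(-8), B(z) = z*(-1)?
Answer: 46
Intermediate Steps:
B(z) = -z
t = 8 (t = -1*1*(-8) = -1*(-8) = 8)
I(A) = 3/(-1 + A)
R(H, d) = -46 (R(H, d) = -3 - 1*43 = -3 - 43 = -46)
-R(t, -2*I(4) + 4) = -1*(-46) = 46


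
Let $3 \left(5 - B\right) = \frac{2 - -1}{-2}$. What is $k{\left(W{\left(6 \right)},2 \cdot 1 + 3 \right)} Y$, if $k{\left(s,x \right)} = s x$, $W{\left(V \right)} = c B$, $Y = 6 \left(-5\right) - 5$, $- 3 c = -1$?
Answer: $- \frac{1925}{6} \approx -320.83$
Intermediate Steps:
$c = \frac{1}{3}$ ($c = \left(- \frac{1}{3}\right) \left(-1\right) = \frac{1}{3} \approx 0.33333$)
$B = \frac{11}{2}$ ($B = 5 - \frac{\left(2 - -1\right) \frac{1}{-2}}{3} = 5 - \frac{\left(2 + 1\right) \left(- \frac{1}{2}\right)}{3} = 5 - \frac{3 \left(- \frac{1}{2}\right)}{3} = 5 - - \frac{1}{2} = 5 + \frac{1}{2} = \frac{11}{2} \approx 5.5$)
$Y = -35$ ($Y = -30 - 5 = -35$)
$W{\left(V \right)} = \frac{11}{6}$ ($W{\left(V \right)} = \frac{1}{3} \cdot \frac{11}{2} = \frac{11}{6}$)
$k{\left(W{\left(6 \right)},2 \cdot 1 + 3 \right)} Y = \frac{11 \left(2 \cdot 1 + 3\right)}{6} \left(-35\right) = \frac{11 \left(2 + 3\right)}{6} \left(-35\right) = \frac{11}{6} \cdot 5 \left(-35\right) = \frac{55}{6} \left(-35\right) = - \frac{1925}{6}$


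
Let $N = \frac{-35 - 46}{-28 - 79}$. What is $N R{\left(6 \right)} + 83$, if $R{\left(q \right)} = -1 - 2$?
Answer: $\frac{8638}{107} \approx 80.729$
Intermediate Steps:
$R{\left(q \right)} = -3$ ($R{\left(q \right)} = -1 - 2 = -3$)
$N = \frac{81}{107}$ ($N = - \frac{81}{-107} = \left(-81\right) \left(- \frac{1}{107}\right) = \frac{81}{107} \approx 0.75701$)
$N R{\left(6 \right)} + 83 = \frac{81}{107} \left(-3\right) + 83 = - \frac{243}{107} + 83 = \frac{8638}{107}$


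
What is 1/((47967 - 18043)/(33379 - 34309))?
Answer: -465/14962 ≈ -0.031079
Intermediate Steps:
1/((47967 - 18043)/(33379 - 34309)) = 1/(29924/(-930)) = 1/(29924*(-1/930)) = 1/(-14962/465) = -465/14962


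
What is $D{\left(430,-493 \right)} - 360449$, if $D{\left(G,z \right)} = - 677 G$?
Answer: $-651559$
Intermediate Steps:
$D{\left(430,-493 \right)} - 360449 = \left(-677\right) 430 - 360449 = -291110 - 360449 = -651559$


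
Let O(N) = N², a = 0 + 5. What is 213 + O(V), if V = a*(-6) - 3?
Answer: 1302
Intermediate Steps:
a = 5
V = -33 (V = 5*(-6) - 3 = -30 - 3 = -33)
213 + O(V) = 213 + (-33)² = 213 + 1089 = 1302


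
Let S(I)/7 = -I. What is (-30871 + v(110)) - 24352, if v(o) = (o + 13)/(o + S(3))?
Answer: -4914724/89 ≈ -55222.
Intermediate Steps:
S(I) = -7*I (S(I) = 7*(-I) = -7*I)
v(o) = (13 + o)/(-21 + o) (v(o) = (o + 13)/(o - 7*3) = (13 + o)/(o - 21) = (13 + o)/(-21 + o))
(-30871 + v(110)) - 24352 = (-30871 + (13 + 110)/(-21 + 110)) - 24352 = (-30871 + 123/89) - 24352 = -2747396/89 - 24352 = -4914724/89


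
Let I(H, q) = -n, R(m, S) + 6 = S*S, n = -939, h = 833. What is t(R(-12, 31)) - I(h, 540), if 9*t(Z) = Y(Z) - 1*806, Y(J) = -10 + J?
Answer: -8312/9 ≈ -923.56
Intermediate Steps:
R(m, S) = -6 + S**2 (R(m, S) = -6 + S*S = -6 + S**2)
I(H, q) = 939 (I(H, q) = -1*(-939) = 939)
t(Z) = -272/3 + Z/9 (t(Z) = ((-10 + Z) - 1*806)/9 = ((-10 + Z) - 806)/9 = (-816 + Z)/9 = -272/3 + Z/9)
t(R(-12, 31)) - I(h, 540) = (-272/3 + (-6 + 31**2)/9) - 1*939 = (-272/3 + (-6 + 961)/9) - 939 = (-272/3 + (1/9)*955) - 939 = (-272/3 + 955/9) - 939 = 139/9 - 939 = -8312/9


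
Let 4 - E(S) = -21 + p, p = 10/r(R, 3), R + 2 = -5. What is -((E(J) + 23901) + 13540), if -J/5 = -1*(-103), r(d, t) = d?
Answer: -262272/7 ≈ -37467.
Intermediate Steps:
R = -7 (R = -2 - 5 = -7)
p = -10/7 (p = 10/(-7) = 10*(-⅐) = -10/7 ≈ -1.4286)
J = -515 (J = -(-5)*(-103) = -5*103 = -515)
E(S) = 185/7 (E(S) = 4 - (-21 - 10/7) = 4 - 1*(-157/7) = 4 + 157/7 = 185/7)
-((E(J) + 23901) + 13540) = -((185/7 + 23901) + 13540) = -(167492/7 + 13540) = -1*262272/7 = -262272/7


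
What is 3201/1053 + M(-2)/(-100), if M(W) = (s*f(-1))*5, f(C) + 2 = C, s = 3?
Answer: 24499/7020 ≈ 3.4899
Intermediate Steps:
f(C) = -2 + C
M(W) = -45 (M(W) = (3*(-2 - 1))*5 = (3*(-3))*5 = -9*5 = -45)
3201/1053 + M(-2)/(-100) = 3201/1053 - 45/(-100) = 3201*(1/1053) - 45*(-1/100) = 1067/351 + 9/20 = 24499/7020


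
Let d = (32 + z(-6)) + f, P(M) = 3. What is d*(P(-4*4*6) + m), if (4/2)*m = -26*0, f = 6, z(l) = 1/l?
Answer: 227/2 ≈ 113.50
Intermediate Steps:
z(l) = 1/l
m = 0 (m = (-26*0)/2 = (½)*0 = 0)
d = 227/6 (d = (32 + 1/(-6)) + 6 = (32 - ⅙) + 6 = 191/6 + 6 = 227/6 ≈ 37.833)
d*(P(-4*4*6) + m) = 227*(3 + 0)/6 = (227/6)*3 = 227/2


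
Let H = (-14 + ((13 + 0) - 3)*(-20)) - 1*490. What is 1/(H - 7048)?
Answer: -1/7752 ≈ -0.00012900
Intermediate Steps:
H = -704 (H = (-14 + (13 - 3)*(-20)) - 490 = (-14 + 10*(-20)) - 490 = (-14 - 200) - 490 = -214 - 490 = -704)
1/(H - 7048) = 1/(-704 - 7048) = 1/(-7752) = -1/7752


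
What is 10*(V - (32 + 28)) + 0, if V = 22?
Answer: -380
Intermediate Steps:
10*(V - (32 + 28)) + 0 = 10*(22 - (32 + 28)) + 0 = 10*(22 - 1*60) + 0 = 10*(22 - 60) + 0 = 10*(-38) + 0 = -380 + 0 = -380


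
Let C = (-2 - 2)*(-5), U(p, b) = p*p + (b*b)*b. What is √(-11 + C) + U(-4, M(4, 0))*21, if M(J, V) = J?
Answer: 1683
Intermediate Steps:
U(p, b) = b³ + p² (U(p, b) = p² + b²*b = p² + b³ = b³ + p²)
C = 20 (C = -4*(-5) = 20)
√(-11 + C) + U(-4, M(4, 0))*21 = √(-11 + 20) + (4³ + (-4)²)*21 = √9 + (64 + 16)*21 = 3 + 80*21 = 3 + 1680 = 1683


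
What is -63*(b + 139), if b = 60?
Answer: -12537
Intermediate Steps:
-63*(b + 139) = -63*(60 + 139) = -63*199 = -12537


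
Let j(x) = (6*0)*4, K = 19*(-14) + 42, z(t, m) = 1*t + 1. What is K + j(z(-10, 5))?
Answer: -224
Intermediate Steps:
z(t, m) = 1 + t (z(t, m) = t + 1 = 1 + t)
K = -224 (K = -266 + 42 = -224)
j(x) = 0 (j(x) = 0*4 = 0)
K + j(z(-10, 5)) = -224 + 0 = -224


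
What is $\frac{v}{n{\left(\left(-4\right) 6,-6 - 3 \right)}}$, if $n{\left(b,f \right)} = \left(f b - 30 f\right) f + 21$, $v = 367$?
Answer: $- \frac{367}{4353} \approx -0.08431$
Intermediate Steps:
$n{\left(b,f \right)} = 21 + f \left(- 30 f + b f\right)$ ($n{\left(b,f \right)} = \left(b f - 30 f\right) f + 21 = \left(- 30 f + b f\right) f + 21 = f \left(- 30 f + b f\right) + 21 = 21 + f \left(- 30 f + b f\right)$)
$\frac{v}{n{\left(\left(-4\right) 6,-6 - 3 \right)}} = \frac{367}{21 - 30 \left(-6 - 3\right)^{2} + \left(-4\right) 6 \left(-6 - 3\right)^{2}} = \frac{367}{21 - 30 \left(-6 - 3\right)^{2} - 24 \left(-6 - 3\right)^{2}} = \frac{367}{21 - 30 \left(-9\right)^{2} - 24 \left(-9\right)^{2}} = \frac{367}{21 - 2430 - 1944} = \frac{367}{-4353} = 367 \left(- \frac{1}{4353}\right) = - \frac{367}{4353}$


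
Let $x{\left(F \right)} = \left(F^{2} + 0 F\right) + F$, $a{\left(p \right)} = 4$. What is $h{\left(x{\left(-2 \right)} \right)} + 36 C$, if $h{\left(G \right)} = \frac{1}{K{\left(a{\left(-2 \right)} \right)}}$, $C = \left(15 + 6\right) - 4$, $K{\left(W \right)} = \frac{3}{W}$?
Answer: $\frac{1840}{3} \approx 613.33$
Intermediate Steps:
$C = 17$ ($C = 21 - 4 = 17$)
$x{\left(F \right)} = F + F^{2}$ ($x{\left(F \right)} = \left(F^{2} + 0\right) + F = F^{2} + F = F + F^{2}$)
$h{\left(G \right)} = \frac{4}{3}$ ($h{\left(G \right)} = \frac{1}{3 \cdot \frac{1}{4}} = \frac{1}{\frac{3}{4}} = \frac{4}{3}$)
$h{\left(x{\left(-2 \right)} \right)} + 36 C = \frac{4}{3} + 36 \cdot 17 = \frac{4}{3} + 612 = \frac{1840}{3}$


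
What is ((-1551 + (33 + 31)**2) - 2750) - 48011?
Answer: -48216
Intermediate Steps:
((-1551 + (33 + 31)**2) - 2750) - 48011 = ((-1551 + 64**2) - 2750) - 48011 = ((-1551 + 4096) - 2750) - 48011 = (2545 - 2750) - 48011 = -205 - 48011 = -48216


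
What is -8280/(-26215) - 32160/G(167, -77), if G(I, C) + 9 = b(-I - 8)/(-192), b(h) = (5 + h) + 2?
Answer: 269805336/68159 ≈ 3958.5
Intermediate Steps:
b(h) = 7 + h
G(I, C) = -1727/192 + I/192 (G(I, C) = -9 + (7 + (-I - 8))/(-192) = -9 + (7 + (-8 - I))*(-1/192) = -9 + (-1 - I)*(-1/192) = -9 + (1/192 + I/192) = -1727/192 + I/192)
-8280/(-26215) - 32160/G(167, -77) = -8280/(-26215) - 32160/(-1727/192 + (1/192)*167) = -8280*(-1/26215) - 32160/(-1727/192 + 167/192) = 1656/5243 - 32160/(-65/8) = 1656/5243 - 32160*(-8/65) = 1656/5243 + 51456/13 = 269805336/68159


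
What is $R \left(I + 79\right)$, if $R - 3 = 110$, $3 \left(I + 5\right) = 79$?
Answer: $\frac{34013}{3} \approx 11338.0$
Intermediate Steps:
$I = \frac{64}{3}$ ($I = -5 + \frac{1}{3} \cdot 79 = -5 + \frac{79}{3} = \frac{64}{3} \approx 21.333$)
$R = 113$ ($R = 3 + 110 = 113$)
$R \left(I + 79\right) = 113 \left(\frac{64}{3} + 79\right) = 113 \cdot \frac{301}{3} = \frac{34013}{3}$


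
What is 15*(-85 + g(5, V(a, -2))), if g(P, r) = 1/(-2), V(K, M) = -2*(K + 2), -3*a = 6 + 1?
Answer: -2565/2 ≈ -1282.5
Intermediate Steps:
a = -7/3 (a = -(6 + 1)/3 = -⅓*7 = -7/3 ≈ -2.3333)
V(K, M) = -4 - 2*K (V(K, M) = -2*(2 + K) = -4 - 2*K)
g(P, r) = -½
15*(-85 + g(5, V(a, -2))) = 15*(-85 - ½) = 15*(-171/2) = -2565/2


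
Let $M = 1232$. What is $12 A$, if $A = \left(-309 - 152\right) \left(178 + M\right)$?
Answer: $-7800120$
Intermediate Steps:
$A = -650010$ ($A = \left(-309 - 152\right) \left(178 + 1232\right) = \left(-461\right) 1410 = -650010$)
$12 A = 12 \left(-650010\right) = -7800120$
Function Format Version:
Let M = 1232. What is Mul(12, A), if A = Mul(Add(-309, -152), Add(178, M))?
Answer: -7800120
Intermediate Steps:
A = -650010 (A = Mul(Add(-309, -152), Add(178, 1232)) = Mul(-461, 1410) = -650010)
Mul(12, A) = Mul(12, -650010) = -7800120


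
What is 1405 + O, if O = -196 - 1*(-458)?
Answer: 1667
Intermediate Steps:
O = 262 (O = -196 + 458 = 262)
1405 + O = 1405 + 262 = 1667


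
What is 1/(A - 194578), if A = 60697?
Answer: -1/133881 ≈ -7.4693e-6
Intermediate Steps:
1/(A - 194578) = 1/(60697 - 194578) = 1/(-133881) = -1/133881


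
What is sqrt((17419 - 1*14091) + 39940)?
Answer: 2*sqrt(10817) ≈ 208.01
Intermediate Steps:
sqrt((17419 - 1*14091) + 39940) = sqrt((17419 - 14091) + 39940) = sqrt(3328 + 39940) = sqrt(43268) = 2*sqrt(10817)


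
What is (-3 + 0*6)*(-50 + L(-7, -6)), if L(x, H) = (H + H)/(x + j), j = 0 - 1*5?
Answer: 147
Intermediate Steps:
j = -5 (j = 0 - 5 = -5)
L(x, H) = 2*H/(-5 + x) (L(x, H) = (H + H)/(x - 5) = (2*H)/(-5 + x) = 2*H/(-5 + x))
(-3 + 0*6)*(-50 + L(-7, -6)) = (-3 + 0*6)*(-50 + 2*(-6)/(-5 - 7)) = (-3 + 0)*(-50 + 2*(-6)/(-12)) = -3*(-50 + 2*(-6)*(-1/12)) = -3*(-50 + 1) = -3*(-49) = 147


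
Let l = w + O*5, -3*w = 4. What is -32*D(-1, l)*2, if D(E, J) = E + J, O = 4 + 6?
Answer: -9152/3 ≈ -3050.7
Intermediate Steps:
w = -4/3 (w = -1/3*4 = -4/3 ≈ -1.3333)
O = 10
l = 146/3 (l = -4/3 + 10*5 = -4/3 + 50 = 146/3 ≈ 48.667)
-32*D(-1, l)*2 = -32*(-1 + 146/3)*2 = -32*(143/3)*2 = -4576*2/3 = -1*9152/3 = -9152/3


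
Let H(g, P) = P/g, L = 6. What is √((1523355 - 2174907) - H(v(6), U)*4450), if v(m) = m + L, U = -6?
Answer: I*√649327 ≈ 805.81*I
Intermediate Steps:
v(m) = 6 + m (v(m) = m + 6 = 6 + m)
√((1523355 - 2174907) - H(v(6), U)*4450) = √((1523355 - 2174907) - (-6/(6 + 6))*4450) = √(-651552 - (-6/12)*4450) = √(-651552 - (-6*1/12)*4450) = √(-651552 - (-1)*4450/2) = √(-651552 - 1*(-2225)) = √(-651552 + 2225) = √(-649327) = I*√649327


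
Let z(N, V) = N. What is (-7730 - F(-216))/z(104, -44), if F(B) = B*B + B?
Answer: -27085/52 ≈ -520.87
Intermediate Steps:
F(B) = B + B² (F(B) = B² + B = B + B²)
(-7730 - F(-216))/z(104, -44) = (-7730 - (-216)*(1 - 216))/104 = (-7730 - (-216)*(-215))*(1/104) = (-7730 - 1*46440)*(1/104) = (-7730 - 46440)*(1/104) = -54170*1/104 = -27085/52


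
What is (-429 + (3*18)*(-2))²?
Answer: 288369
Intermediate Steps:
(-429 + (3*18)*(-2))² = (-429 + 54*(-2))² = (-429 - 108)² = (-537)² = 288369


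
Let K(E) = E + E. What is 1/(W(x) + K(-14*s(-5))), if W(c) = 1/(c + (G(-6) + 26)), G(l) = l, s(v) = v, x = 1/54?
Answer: 1081/151394 ≈ 0.0071403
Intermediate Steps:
x = 1/54 ≈ 0.018519
W(c) = 1/(20 + c) (W(c) = 1/(c + (-6 + 26)) = 1/(c + 20) = 1/(20 + c))
K(E) = 2*E
1/(W(x) + K(-14*s(-5))) = 1/(1/(20 + 1/54) + 2*(-14*(-5))) = 1/(1/(1081/54) + 2*70) = 1/(54/1081 + 140) = 1/(151394/1081) = 1081/151394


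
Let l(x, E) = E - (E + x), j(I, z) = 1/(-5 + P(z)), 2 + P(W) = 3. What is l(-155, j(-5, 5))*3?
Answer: 465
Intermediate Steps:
P(W) = 1 (P(W) = -2 + 3 = 1)
j(I, z) = -¼ (j(I, z) = 1/(-5 + 1) = 1/(-4) = -¼)
l(x, E) = -x (l(x, E) = E + (-E - x) = -x)
l(-155, j(-5, 5))*3 = -1*(-155)*3 = 155*3 = 465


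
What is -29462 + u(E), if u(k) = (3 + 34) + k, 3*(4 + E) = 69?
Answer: -29406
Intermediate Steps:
E = 19 (E = -4 + (⅓)*69 = -4 + 23 = 19)
u(k) = 37 + k
-29462 + u(E) = -29462 + (37 + 19) = -29462 + 56 = -29406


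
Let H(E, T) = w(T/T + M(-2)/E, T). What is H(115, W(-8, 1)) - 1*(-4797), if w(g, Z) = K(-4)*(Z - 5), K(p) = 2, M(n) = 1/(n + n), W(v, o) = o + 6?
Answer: 4801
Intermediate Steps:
W(v, o) = 6 + o
M(n) = 1/(2*n)
w(g, Z) = -10 + 2*Z (w(g, Z) = 2*(Z - 5) = 2*(-5 + Z) = -10 + 2*Z)
H(E, T) = -10 + 2*T
H(115, W(-8, 1)) - 1*(-4797) = (-10 + 2*(6 + 1)) - 1*(-4797) = (-10 + 2*7) + 4797 = (-10 + 14) + 4797 = 4 + 4797 = 4801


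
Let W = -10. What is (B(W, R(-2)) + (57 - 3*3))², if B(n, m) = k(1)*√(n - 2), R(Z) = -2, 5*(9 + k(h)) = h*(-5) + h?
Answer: 28788/25 - 9408*I*√3/5 ≈ 1151.5 - 3259.0*I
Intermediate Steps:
k(h) = -9 - 4*h/5 (k(h) = -9 + (h*(-5) + h)/5 = -9 + (-5*h + h)/5 = -9 + (-4*h)/5 = -9 - 4*h/5)
B(n, m) = -49*√(-2 + n)/5 (B(n, m) = (-9 - ⅘*1)*√(n - 2) = (-9 - ⅘)*√(-2 + n) = -49*√(-2 + n)/5)
(B(W, R(-2)) + (57 - 3*3))² = (-49*√(-2 - 10)/5 + (57 - 3*3))² = (-98*I*√3/5 + (57 - 9))² = (-98*I*√3/5 + 48)² = (48 - 98*I*√3/5)²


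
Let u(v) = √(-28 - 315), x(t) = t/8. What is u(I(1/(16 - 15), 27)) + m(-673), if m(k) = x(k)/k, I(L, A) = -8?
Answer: ⅛ + 7*I*√7 ≈ 0.125 + 18.52*I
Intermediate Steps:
x(t) = t/8 (x(t) = t*(⅛) = t/8)
u(v) = 7*I*√7 (u(v) = √(-343) = 7*I*√7)
m(k) = ⅛ (m(k) = (k/8)/k = ⅛)
u(I(1/(16 - 15), 27)) + m(-673) = 7*I*√7 + ⅛ = ⅛ + 7*I*√7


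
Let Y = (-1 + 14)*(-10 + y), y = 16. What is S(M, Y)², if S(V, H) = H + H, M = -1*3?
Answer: 24336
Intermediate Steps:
M = -3
Y = 78 (Y = (-1 + 14)*(-10 + 16) = 13*6 = 78)
S(V, H) = 2*H
S(M, Y)² = (2*78)² = 156² = 24336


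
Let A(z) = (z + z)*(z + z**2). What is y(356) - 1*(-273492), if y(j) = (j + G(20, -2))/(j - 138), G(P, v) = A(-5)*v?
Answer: 29811006/109 ≈ 2.7350e+5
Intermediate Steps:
A(z) = 2*z*(z + z**2) (A(z) = (2*z)*(z + z**2) = 2*z*(z + z**2))
G(P, v) = -200*v (G(P, v) = (2*(-5)**2*(1 - 5))*v = (2*25*(-4))*v = -200*v)
y(j) = (400 + j)/(-138 + j) (y(j) = (j - 200*(-2))/(j - 138) = (j + 400)/(-138 + j) = (400 + j)/(-138 + j))
y(356) - 1*(-273492) = (400 + 356)/(-138 + 356) - 1*(-273492) = 756/218 + 273492 = (1/218)*756 + 273492 = 378/109 + 273492 = 29811006/109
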